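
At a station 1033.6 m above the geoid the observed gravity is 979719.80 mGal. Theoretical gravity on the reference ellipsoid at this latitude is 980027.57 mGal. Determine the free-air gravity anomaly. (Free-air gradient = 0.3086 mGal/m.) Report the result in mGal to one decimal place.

11.2

Free-air correction = 0.3086 × 1033.6 = 318.97 mGal
Free-air anomaly = 979719.80 − 980027.57 + (318.97) = 11.20 mGal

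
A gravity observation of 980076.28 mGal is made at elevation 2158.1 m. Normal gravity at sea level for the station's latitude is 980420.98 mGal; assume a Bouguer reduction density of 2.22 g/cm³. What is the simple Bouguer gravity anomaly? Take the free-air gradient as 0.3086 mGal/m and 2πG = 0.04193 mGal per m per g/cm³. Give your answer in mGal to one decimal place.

120.4

Free-air correction = 0.3086 × 2158.1 = 665.99 mGal
Free-air anomaly = 980076.28 − 980420.98 + (665.99) = 321.29 mGal
Bouguer slab correction = 0.04193 × 2.22 × 2158.1 = 200.89 mGal
Simple Bouguer anomaly = 321.29 − (200.89) = 120.40 mGal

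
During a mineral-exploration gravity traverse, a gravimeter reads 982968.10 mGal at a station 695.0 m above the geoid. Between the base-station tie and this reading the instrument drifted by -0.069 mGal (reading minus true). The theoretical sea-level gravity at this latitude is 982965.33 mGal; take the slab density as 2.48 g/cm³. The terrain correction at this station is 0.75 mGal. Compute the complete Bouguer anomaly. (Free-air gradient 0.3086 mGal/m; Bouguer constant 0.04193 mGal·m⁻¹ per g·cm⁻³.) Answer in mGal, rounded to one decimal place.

Drift-corrected reading = 982968.10 − (-0.069) = 982968.169 mGal
Free-air correction = 0.3086 × 695.0 = 214.48 mGal
Free-air anomaly = 982968.169 − 982965.33 + (214.48) = 217.319 mGal
Bouguer slab correction = 0.04193 × 2.48 × 695.0 = 72.27 mGal
Simple Bouguer anomaly = 217.319 − (72.27) = 145.049 mGal
Complete Bouguer anomaly = 145.049 + 0.75 = 145.799 mGal

145.8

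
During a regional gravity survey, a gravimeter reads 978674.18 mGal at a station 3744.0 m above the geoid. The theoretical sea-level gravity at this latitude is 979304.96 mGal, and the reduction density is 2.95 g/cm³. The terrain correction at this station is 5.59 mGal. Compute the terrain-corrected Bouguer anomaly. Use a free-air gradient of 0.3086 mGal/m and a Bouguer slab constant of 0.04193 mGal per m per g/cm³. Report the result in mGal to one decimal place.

67.1

Free-air correction = 0.3086 × 3744.0 = 1155.40 mGal
Free-air anomaly = 978674.18 − 979304.96 + (1155.40) = 524.62 mGal
Bouguer slab correction = 0.04193 × 2.95 × 3744.0 = 463.11 mGal
Simple Bouguer anomaly = 524.62 − (463.11) = 61.51 mGal
Complete Bouguer anomaly = 61.51 + 5.59 = 67.10 mGal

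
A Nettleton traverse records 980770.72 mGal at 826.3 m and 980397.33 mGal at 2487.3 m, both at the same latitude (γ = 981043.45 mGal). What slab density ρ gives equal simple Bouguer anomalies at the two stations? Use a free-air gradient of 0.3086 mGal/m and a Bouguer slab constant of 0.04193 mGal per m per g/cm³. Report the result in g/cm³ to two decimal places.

2.00

Δg_obs = 980397.33 − 980770.72 = -373.39 mGal over Δh = 2487.3 − 826.3 = 1661.0 m
Equal Bouguer anomalies ⇒ Δg_obs + (0.3086 − 0.04193ρ)·Δh = 0
0.3086 − 0.04193ρ = −Δg_obs/Δh = 0.22480
ρ = (0.3086 − 0.22480) / 0.04193 = 2.00 g/cm³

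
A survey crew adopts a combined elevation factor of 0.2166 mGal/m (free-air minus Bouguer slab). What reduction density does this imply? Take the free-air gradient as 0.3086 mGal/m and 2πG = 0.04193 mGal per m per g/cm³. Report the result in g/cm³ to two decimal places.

0.2166 = 0.3086 − 0.04193 × ρ
ρ = (0.3086 − 0.2166) / 0.04193 = 2.19 g/cm³

2.19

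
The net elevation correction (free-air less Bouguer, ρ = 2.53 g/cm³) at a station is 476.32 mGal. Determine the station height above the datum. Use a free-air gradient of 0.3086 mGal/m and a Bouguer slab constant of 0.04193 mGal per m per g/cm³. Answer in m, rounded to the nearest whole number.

Combined gradient = 0.3086 − 0.04193 × 2.53 = 0.2025171 mGal/m
h = 476.32 / 0.2025171 = 2352.00 m

2352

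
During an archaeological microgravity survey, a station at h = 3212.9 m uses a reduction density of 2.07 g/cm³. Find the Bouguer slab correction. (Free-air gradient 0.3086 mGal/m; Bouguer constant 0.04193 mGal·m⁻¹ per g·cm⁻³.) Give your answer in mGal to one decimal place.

Bouguer slab correction = 0.04193 × 2.07 × 3212.9 = 278.9 mGal

278.9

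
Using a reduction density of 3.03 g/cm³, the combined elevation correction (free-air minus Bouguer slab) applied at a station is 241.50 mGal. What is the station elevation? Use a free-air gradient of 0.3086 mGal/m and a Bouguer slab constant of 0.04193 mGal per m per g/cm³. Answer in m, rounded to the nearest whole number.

1330

Combined gradient = 0.3086 − 0.04193 × 3.03 = 0.1815521 mGal/m
h = 241.50 / 0.1815521 = 1330.20 m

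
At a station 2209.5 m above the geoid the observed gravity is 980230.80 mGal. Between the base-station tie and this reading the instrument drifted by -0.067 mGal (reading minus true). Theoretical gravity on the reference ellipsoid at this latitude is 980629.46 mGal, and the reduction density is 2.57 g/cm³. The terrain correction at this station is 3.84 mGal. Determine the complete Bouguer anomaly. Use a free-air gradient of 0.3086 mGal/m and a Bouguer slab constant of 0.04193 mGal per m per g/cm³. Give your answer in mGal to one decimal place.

49.0

Drift-corrected reading = 980230.80 − (-0.067) = 980230.867 mGal
Free-air correction = 0.3086 × 2209.5 = 681.85 mGal
Free-air anomaly = 980230.867 − 980629.46 + (681.85) = 283.257 mGal
Bouguer slab correction = 0.04193 × 2.57 × 2209.5 = 238.10 mGal
Simple Bouguer anomaly = 283.257 − (238.10) = 45.157 mGal
Complete Bouguer anomaly = 45.157 + 3.84 = 48.997 mGal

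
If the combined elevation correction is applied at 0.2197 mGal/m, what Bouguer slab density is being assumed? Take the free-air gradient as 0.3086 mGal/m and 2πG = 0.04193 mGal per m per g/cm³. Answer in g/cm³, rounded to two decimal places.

2.12

0.2197 = 0.3086 − 0.04193 × ρ
ρ = (0.3086 − 0.2197) / 0.04193 = 2.12 g/cm³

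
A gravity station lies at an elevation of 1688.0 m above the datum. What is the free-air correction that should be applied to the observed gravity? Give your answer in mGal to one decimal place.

520.9

Free-air correction = 0.3086 × 1688.0 = 520.9 mGal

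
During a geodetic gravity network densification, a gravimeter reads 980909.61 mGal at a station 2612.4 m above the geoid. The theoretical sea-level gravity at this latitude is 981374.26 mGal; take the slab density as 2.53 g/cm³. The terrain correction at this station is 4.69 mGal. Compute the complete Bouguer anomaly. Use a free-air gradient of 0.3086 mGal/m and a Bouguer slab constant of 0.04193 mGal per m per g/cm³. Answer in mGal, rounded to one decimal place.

Free-air correction = 0.3086 × 2612.4 = 806.19 mGal
Free-air anomaly = 980909.61 − 981374.26 + (806.19) = 341.54 mGal
Bouguer slab correction = 0.04193 × 2.53 × 2612.4 = 277.13 mGal
Simple Bouguer anomaly = 341.54 − (277.13) = 64.41 mGal
Complete Bouguer anomaly = 64.41 + 4.69 = 69.10 mGal

69.1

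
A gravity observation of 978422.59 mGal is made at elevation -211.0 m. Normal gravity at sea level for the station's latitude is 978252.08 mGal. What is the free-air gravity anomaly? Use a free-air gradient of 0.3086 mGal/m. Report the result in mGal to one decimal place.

105.4

Free-air correction = 0.3086 × -211.0 = -65.11 mGal
Free-air anomaly = 978422.59 − 978252.08 + (-65.11) = 105.40 mGal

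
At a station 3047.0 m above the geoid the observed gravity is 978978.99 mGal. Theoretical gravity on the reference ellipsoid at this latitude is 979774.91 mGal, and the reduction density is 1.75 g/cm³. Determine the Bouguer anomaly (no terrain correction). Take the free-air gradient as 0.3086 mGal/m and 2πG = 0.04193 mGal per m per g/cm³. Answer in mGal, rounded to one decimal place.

-79.2

Free-air correction = 0.3086 × 3047.0 = 940.30 mGal
Free-air anomaly = 978978.99 − 979774.91 + (940.30) = 144.38 mGal
Bouguer slab correction = 0.04193 × 1.75 × 3047.0 = 223.58 mGal
Simple Bouguer anomaly = 144.38 − (223.58) = -79.20 mGal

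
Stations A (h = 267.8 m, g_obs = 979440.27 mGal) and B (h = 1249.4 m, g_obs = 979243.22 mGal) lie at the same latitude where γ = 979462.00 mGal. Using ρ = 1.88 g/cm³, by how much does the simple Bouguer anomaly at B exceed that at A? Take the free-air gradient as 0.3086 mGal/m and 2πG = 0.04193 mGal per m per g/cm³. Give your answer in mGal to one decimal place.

28.5

Δg_SB(A) = 979440.27 − 979462.00 + 0.3086×267.8 − 0.04193×1.88×267.8 = 39.80 mGal
Δg_SB(B) = 979243.22 − 979462.00 + 0.3086×1249.4 − 0.04193×1.88×1249.4 = 68.30 mGal
Difference = 68.30 − (39.80) = 28.50 mGal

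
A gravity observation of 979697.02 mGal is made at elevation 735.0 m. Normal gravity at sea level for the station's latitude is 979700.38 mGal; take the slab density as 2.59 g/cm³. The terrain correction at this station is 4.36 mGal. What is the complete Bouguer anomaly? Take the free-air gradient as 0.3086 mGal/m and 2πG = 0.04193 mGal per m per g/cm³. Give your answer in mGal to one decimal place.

148.0

Free-air correction = 0.3086 × 735.0 = 226.82 mGal
Free-air anomaly = 979697.02 − 979700.38 + (226.82) = 223.46 mGal
Bouguer slab correction = 0.04193 × 2.59 × 735.0 = 79.82 mGal
Simple Bouguer anomaly = 223.46 − (79.82) = 143.64 mGal
Complete Bouguer anomaly = 143.64 + 4.36 = 148.00 mGal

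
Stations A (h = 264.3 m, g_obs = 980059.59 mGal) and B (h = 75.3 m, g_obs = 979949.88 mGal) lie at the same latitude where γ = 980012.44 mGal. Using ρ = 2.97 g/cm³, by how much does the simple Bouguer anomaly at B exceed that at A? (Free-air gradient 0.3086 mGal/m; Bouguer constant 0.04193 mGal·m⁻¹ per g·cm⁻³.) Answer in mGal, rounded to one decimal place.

Δg_SB(A) = 980059.59 − 980012.44 + 0.3086×264.3 − 0.04193×2.97×264.3 = 95.80 mGal
Δg_SB(B) = 979949.88 − 980012.44 + 0.3086×75.3 − 0.04193×2.97×75.3 = -48.70 mGal
Difference = -48.70 − (95.80) = -144.50 mGal

-144.5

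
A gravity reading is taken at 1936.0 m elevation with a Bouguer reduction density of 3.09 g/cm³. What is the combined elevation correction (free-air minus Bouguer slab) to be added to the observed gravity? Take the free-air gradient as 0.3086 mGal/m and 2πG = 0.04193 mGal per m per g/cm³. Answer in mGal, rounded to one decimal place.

Combined gradient = 0.3086 − 0.04193 × 3.09 = 0.1790363 mGal/m
Combined elevation correction = 0.1790363 × 1936.0 = 346.6 mGal

346.6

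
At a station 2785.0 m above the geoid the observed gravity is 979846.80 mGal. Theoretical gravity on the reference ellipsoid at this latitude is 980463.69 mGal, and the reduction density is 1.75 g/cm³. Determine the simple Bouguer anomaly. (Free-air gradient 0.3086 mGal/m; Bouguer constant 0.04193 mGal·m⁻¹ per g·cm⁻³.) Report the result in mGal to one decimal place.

Free-air correction = 0.3086 × 2785.0 = 859.45 mGal
Free-air anomaly = 979846.80 − 980463.69 + (859.45) = 242.56 mGal
Bouguer slab correction = 0.04193 × 1.75 × 2785.0 = 204.36 mGal
Simple Bouguer anomaly = 242.56 − (204.36) = 38.20 mGal

38.2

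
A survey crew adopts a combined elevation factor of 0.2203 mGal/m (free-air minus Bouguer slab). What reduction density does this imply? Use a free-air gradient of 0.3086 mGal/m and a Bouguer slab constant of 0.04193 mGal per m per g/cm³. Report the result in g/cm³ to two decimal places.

0.2203 = 0.3086 − 0.04193 × ρ
ρ = (0.3086 − 0.2203) / 0.04193 = 2.11 g/cm³

2.11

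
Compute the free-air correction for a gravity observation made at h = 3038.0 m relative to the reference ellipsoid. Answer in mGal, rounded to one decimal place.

937.5

Free-air correction = 0.3086 × 3038.0 = 937.5 mGal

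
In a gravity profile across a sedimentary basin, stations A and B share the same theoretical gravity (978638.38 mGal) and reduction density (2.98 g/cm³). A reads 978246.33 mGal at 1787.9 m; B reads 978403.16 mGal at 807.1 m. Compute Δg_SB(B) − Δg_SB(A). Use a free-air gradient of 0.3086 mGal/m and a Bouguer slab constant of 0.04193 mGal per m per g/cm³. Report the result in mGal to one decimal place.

Δg_SB(A) = 978246.33 − 978638.38 + 0.3086×1787.9 − 0.04193×2.98×1787.9 = -63.70 mGal
Δg_SB(B) = 978403.16 − 978638.38 + 0.3086×807.1 − 0.04193×2.98×807.1 = -87.00 mGal
Difference = -87.00 − (-63.70) = -23.30 mGal

-23.3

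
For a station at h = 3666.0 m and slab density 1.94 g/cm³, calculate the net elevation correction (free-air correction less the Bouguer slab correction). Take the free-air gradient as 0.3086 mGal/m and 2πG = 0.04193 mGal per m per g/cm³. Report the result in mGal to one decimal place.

Combined gradient = 0.3086 − 0.04193 × 1.94 = 0.2272558 mGal/m
Combined elevation correction = 0.2272558 × 3666.0 = 833.1 mGal

833.1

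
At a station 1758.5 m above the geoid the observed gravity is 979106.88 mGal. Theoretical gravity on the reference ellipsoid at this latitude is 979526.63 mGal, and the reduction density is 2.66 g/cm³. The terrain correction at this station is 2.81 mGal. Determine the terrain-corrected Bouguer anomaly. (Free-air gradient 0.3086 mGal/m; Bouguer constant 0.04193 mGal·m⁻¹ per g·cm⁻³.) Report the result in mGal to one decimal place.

-70.4

Free-air correction = 0.3086 × 1758.5 = 542.67 mGal
Free-air anomaly = 979106.88 − 979526.63 + (542.67) = 122.92 mGal
Bouguer slab correction = 0.04193 × 2.66 × 1758.5 = 196.13 mGal
Simple Bouguer anomaly = 122.92 − (196.13) = -73.21 mGal
Complete Bouguer anomaly = -73.21 + 2.81 = -70.40 mGal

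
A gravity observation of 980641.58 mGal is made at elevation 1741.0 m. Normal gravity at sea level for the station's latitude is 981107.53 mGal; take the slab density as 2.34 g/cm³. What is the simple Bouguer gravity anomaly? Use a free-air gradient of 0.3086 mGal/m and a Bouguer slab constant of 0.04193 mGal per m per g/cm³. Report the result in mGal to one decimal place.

Free-air correction = 0.3086 × 1741.0 = 537.27 mGal
Free-air anomaly = 980641.58 − 981107.53 + (537.27) = 71.32 mGal
Bouguer slab correction = 0.04193 × 2.34 × 1741.0 = 170.82 mGal
Simple Bouguer anomaly = 71.32 − (170.82) = -99.50 mGal

-99.5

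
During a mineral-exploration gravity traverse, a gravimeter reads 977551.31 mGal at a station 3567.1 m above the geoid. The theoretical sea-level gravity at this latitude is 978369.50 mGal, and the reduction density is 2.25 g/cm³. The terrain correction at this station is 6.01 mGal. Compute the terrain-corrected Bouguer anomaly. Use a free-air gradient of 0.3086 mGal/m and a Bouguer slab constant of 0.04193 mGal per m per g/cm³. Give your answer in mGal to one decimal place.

-47.9

Free-air correction = 0.3086 × 3567.1 = 1100.81 mGal
Free-air anomaly = 977551.31 − 978369.50 + (1100.81) = 282.62 mGal
Bouguer slab correction = 0.04193 × 2.25 × 3567.1 = 336.53 mGal
Simple Bouguer anomaly = 282.62 − (336.53) = -53.91 mGal
Complete Bouguer anomaly = -53.91 + 6.01 = -47.90 mGal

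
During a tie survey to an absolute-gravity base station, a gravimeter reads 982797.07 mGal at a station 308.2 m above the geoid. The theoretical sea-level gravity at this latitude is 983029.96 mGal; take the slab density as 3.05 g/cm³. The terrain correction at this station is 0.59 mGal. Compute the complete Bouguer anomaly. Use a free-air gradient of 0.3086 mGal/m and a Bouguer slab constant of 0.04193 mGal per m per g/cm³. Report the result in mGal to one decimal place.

Free-air correction = 0.3086 × 308.2 = 95.11 mGal
Free-air anomaly = 982797.07 − 983029.96 + (95.11) = -137.78 mGal
Bouguer slab correction = 0.04193 × 3.05 × 308.2 = 39.41 mGal
Simple Bouguer anomaly = -137.78 − (39.41) = -177.19 mGal
Complete Bouguer anomaly = -177.19 + 0.59 = -176.60 mGal

-176.6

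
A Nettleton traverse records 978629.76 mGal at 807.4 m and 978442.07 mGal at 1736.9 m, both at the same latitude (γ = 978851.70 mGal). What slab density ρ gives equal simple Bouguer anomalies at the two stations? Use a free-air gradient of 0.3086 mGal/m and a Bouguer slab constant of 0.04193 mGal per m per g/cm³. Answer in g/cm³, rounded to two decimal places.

2.54

Δg_obs = 978442.07 − 978629.76 = -187.69 mGal over Δh = 1736.9 − 807.4 = 929.5 m
Equal Bouguer anomalies ⇒ Δg_obs + (0.3086 − 0.04193ρ)·Δh = 0
0.3086 − 0.04193ρ = −Δg_obs/Δh = 0.20193
ρ = (0.3086 − 0.20193) / 0.04193 = 2.54 g/cm³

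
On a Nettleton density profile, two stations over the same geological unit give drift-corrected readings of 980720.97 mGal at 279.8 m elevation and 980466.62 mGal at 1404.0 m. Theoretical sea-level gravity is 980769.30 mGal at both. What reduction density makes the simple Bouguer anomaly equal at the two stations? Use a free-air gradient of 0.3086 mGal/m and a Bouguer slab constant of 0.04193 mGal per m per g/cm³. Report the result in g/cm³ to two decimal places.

Δg_obs = 980466.62 − 980720.97 = -254.35 mGal over Δh = 1404.0 − 279.8 = 1124.2 m
Equal Bouguer anomalies ⇒ Δg_obs + (0.3086 − 0.04193ρ)·Δh = 0
0.3086 − 0.04193ρ = −Δg_obs/Δh = 0.22625
ρ = (0.3086 − 0.22625) / 0.04193 = 1.96 g/cm³

1.96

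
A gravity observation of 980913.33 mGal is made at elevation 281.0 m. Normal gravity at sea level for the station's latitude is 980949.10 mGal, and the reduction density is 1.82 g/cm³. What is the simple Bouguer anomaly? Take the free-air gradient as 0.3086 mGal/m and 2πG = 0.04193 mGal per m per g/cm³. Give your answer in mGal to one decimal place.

Free-air correction = 0.3086 × 281.0 = 86.72 mGal
Free-air anomaly = 980913.33 − 980949.10 + (86.72) = 50.95 mGal
Bouguer slab correction = 0.04193 × 1.82 × 281.0 = 21.44 mGal
Simple Bouguer anomaly = 50.95 − (21.44) = 29.51 mGal

29.5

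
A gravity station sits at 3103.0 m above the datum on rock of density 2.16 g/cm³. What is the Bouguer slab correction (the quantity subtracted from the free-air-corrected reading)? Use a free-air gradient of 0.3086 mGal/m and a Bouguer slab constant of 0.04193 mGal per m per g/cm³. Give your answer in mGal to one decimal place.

Bouguer slab correction = 0.04193 × 2.16 × 3103.0 = 281.0 mGal

281.0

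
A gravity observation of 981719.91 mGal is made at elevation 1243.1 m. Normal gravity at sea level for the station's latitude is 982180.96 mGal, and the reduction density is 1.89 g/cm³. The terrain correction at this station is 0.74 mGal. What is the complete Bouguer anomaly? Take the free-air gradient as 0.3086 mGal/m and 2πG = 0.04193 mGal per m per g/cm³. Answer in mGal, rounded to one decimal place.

-175.2

Free-air correction = 0.3086 × 1243.1 = 383.62 mGal
Free-air anomaly = 981719.91 − 982180.96 + (383.62) = -77.43 mGal
Bouguer slab correction = 0.04193 × 1.89 × 1243.1 = 98.51 mGal
Simple Bouguer anomaly = -77.43 − (98.51) = -175.94 mGal
Complete Bouguer anomaly = -175.94 + 0.74 = -175.20 mGal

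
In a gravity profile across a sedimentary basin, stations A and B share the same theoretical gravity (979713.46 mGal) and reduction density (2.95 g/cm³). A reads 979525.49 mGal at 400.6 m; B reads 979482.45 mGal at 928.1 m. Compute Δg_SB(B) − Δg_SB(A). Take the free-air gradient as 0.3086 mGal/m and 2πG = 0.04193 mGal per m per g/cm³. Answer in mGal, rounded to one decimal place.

54.5

Δg_SB(A) = 979525.49 − 979713.46 + 0.3086×400.6 − 0.04193×2.95×400.6 = -113.90 mGal
Δg_SB(B) = 979482.45 − 979713.46 + 0.3086×928.1 − 0.04193×2.95×928.1 = -59.40 mGal
Difference = -59.40 − (-113.90) = 54.50 mGal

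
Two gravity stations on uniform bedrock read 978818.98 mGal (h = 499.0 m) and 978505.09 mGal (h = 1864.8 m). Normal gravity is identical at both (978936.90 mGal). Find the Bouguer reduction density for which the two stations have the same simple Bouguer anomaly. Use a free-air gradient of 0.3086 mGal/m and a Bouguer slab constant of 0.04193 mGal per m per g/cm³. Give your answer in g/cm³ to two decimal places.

1.88

Δg_obs = 978505.09 − 978818.98 = -313.89 mGal over Δh = 1864.8 − 499.0 = 1365.8 m
Equal Bouguer anomalies ⇒ Δg_obs + (0.3086 − 0.04193ρ)·Δh = 0
0.3086 − 0.04193ρ = −Δg_obs/Δh = 0.22982
ρ = (0.3086 − 0.22982) / 0.04193 = 1.88 g/cm³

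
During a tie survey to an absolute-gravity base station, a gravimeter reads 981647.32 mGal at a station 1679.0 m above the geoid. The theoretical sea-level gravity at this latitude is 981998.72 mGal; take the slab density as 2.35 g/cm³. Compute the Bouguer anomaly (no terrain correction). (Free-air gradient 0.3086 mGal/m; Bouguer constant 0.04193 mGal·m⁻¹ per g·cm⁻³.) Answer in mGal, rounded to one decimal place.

1.3

Free-air correction = 0.3086 × 1679.0 = 518.14 mGal
Free-air anomaly = 981647.32 − 981998.72 + (518.14) = 166.74 mGal
Bouguer slab correction = 0.04193 × 2.35 × 1679.0 = 165.44 mGal
Simple Bouguer anomaly = 166.74 − (165.44) = 1.30 mGal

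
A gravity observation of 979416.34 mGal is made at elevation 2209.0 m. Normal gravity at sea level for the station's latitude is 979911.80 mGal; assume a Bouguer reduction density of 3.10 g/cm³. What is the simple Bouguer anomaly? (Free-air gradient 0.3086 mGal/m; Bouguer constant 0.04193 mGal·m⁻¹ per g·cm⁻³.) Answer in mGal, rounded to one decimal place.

Free-air correction = 0.3086 × 2209.0 = 681.70 mGal
Free-air anomaly = 979416.34 − 979911.80 + (681.70) = 186.24 mGal
Bouguer slab correction = 0.04193 × 3.10 × 2209.0 = 287.13 mGal
Simple Bouguer anomaly = 186.24 − (287.13) = -100.89 mGal

-100.9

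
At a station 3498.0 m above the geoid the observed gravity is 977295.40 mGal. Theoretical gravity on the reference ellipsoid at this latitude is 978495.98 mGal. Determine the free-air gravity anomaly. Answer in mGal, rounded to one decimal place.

Free-air correction = 0.3086 × 3498.0 = 1079.48 mGal
Free-air anomaly = 977295.40 − 978495.98 + (1079.48) = -121.10 mGal

-121.1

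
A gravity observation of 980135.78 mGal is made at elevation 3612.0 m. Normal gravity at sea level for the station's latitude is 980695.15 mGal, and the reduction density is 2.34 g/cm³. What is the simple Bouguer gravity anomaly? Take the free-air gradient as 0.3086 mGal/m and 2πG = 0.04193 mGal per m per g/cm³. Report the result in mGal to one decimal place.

200.9

Free-air correction = 0.3086 × 3612.0 = 1114.66 mGal
Free-air anomaly = 980135.78 − 980695.15 + (1114.66) = 555.29 mGal
Bouguer slab correction = 0.04193 × 2.34 × 3612.0 = 354.40 mGal
Simple Bouguer anomaly = 555.29 − (354.40) = 200.89 mGal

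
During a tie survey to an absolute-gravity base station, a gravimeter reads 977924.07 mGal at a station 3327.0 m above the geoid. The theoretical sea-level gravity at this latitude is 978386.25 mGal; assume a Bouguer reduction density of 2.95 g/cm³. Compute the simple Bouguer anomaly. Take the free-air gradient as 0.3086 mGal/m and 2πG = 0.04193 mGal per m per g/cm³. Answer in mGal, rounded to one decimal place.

Free-air correction = 0.3086 × 3327.0 = 1026.71 mGal
Free-air anomaly = 977924.07 − 978386.25 + (1026.71) = 564.53 mGal
Bouguer slab correction = 0.04193 × 2.95 × 3327.0 = 411.53 mGal
Simple Bouguer anomaly = 564.53 − (411.53) = 153.00 mGal

153.0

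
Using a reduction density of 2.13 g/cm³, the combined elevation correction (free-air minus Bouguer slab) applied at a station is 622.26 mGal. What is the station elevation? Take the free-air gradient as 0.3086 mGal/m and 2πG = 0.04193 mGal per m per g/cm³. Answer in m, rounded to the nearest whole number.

Combined gradient = 0.3086 − 0.04193 × 2.13 = 0.2192891 mGal/m
h = 622.26 / 0.2192891 = 2837.62 m

2838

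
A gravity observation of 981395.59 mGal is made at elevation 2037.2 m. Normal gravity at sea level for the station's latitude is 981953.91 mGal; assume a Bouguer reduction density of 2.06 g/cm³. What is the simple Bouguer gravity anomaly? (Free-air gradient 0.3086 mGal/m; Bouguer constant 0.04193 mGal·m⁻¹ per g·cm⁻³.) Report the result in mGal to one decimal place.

-105.6

Free-air correction = 0.3086 × 2037.2 = 628.68 mGal
Free-air anomaly = 981395.59 − 981953.91 + (628.68) = 70.36 mGal
Bouguer slab correction = 0.04193 × 2.06 × 2037.2 = 175.96 mGal
Simple Bouguer anomaly = 70.36 − (175.96) = -105.60 mGal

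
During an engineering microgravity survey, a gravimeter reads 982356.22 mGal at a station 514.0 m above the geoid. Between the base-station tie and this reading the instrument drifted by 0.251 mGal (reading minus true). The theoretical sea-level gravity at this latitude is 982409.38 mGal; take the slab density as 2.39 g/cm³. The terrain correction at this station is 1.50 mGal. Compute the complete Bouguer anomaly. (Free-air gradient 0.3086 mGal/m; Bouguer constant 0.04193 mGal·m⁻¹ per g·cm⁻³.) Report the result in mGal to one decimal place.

55.2

Drift-corrected reading = 982356.22 − (0.251) = 982355.969 mGal
Free-air correction = 0.3086 × 514.0 = 158.62 mGal
Free-air anomaly = 982355.969 − 982409.38 + (158.62) = 105.209 mGal
Bouguer slab correction = 0.04193 × 2.39 × 514.0 = 51.51 mGal
Simple Bouguer anomaly = 105.209 − (51.51) = 53.699 mGal
Complete Bouguer anomaly = 53.699 + 1.50 = 55.199 mGal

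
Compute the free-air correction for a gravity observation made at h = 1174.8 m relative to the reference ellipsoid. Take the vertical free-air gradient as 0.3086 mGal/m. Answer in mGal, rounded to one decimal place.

Free-air correction = 0.3086 × 1174.8 = 362.5 mGal

362.5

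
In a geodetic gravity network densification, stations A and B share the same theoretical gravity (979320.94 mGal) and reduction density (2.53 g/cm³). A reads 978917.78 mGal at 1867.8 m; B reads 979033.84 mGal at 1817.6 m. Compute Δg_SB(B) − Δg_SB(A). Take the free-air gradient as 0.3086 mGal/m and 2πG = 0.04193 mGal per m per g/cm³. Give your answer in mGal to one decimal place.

Δg_SB(A) = 978917.78 − 979320.94 + 0.3086×1867.8 − 0.04193×2.53×1867.8 = -24.90 mGal
Δg_SB(B) = 979033.84 − 979320.94 + 0.3086×1817.6 − 0.04193×2.53×1817.6 = 81.00 mGal
Difference = 81.00 − (-24.90) = 105.90 mGal

105.9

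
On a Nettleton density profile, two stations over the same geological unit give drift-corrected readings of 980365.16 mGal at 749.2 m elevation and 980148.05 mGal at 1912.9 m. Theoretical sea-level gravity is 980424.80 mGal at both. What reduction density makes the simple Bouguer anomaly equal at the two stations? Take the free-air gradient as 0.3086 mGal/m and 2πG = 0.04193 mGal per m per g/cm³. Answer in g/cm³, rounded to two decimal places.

Δg_obs = 980148.05 − 980365.16 = -217.11 mGal over Δh = 1912.9 − 749.2 = 1163.7 m
Equal Bouguer anomalies ⇒ Δg_obs + (0.3086 − 0.04193ρ)·Δh = 0
0.3086 − 0.04193ρ = −Δg_obs/Δh = 0.18657
ρ = (0.3086 − 0.18657) / 0.04193 = 2.91 g/cm³

2.91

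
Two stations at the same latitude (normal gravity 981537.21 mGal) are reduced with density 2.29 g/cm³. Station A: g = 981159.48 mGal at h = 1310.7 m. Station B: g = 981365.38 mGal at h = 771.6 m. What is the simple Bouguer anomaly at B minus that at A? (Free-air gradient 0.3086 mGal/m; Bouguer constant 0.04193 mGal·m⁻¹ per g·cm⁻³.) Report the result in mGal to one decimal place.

91.3

Δg_SB(A) = 981159.48 − 981537.21 + 0.3086×1310.7 − 0.04193×2.29×1310.7 = -99.10 mGal
Δg_SB(B) = 981365.38 − 981537.21 + 0.3086×771.6 − 0.04193×2.29×771.6 = -7.80 mGal
Difference = -7.80 − (-99.10) = 91.30 mGal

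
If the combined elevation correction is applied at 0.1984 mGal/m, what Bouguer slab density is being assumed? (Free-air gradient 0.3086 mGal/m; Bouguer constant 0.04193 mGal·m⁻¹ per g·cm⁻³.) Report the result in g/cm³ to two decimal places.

2.63

0.1984 = 0.3086 − 0.04193 × ρ
ρ = (0.3086 − 0.1984) / 0.04193 = 2.63 g/cm³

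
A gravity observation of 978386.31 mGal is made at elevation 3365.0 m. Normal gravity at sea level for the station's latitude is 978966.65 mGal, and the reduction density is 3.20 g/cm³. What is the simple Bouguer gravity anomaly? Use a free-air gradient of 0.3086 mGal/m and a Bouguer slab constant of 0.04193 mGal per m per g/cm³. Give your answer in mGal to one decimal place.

6.6

Free-air correction = 0.3086 × 3365.0 = 1038.44 mGal
Free-air anomaly = 978386.31 − 978966.65 + (1038.44) = 458.10 mGal
Bouguer slab correction = 0.04193 × 3.20 × 3365.0 = 451.50 mGal
Simple Bouguer anomaly = 458.10 − (451.50) = 6.60 mGal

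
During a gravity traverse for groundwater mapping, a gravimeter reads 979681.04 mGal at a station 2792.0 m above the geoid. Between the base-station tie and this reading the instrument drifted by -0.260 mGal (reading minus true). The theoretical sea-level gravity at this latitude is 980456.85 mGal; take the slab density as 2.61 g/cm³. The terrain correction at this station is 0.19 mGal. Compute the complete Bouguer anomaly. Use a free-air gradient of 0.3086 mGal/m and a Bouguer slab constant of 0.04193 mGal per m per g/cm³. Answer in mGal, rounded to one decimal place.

Drift-corrected reading = 979681.04 − (-0.260) = 979681.300 mGal
Free-air correction = 0.3086 × 2792.0 = 861.61 mGal
Free-air anomaly = 979681.300 − 980456.85 + (861.61) = 86.060 mGal
Bouguer slab correction = 0.04193 × 2.61 × 2792.0 = 305.55 mGal
Simple Bouguer anomaly = 86.060 − (305.55) = -219.490 mGal
Complete Bouguer anomaly = -219.490 + 0.19 = -219.300 mGal

-219.3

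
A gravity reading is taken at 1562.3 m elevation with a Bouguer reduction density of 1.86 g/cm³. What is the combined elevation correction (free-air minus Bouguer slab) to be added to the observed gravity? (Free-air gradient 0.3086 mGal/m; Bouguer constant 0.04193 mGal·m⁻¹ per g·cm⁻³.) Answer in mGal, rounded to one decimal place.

Combined gradient = 0.3086 − 0.04193 × 1.86 = 0.2306102 mGal/m
Combined elevation correction = 0.2306102 × 1562.3 = 360.3 mGal

360.3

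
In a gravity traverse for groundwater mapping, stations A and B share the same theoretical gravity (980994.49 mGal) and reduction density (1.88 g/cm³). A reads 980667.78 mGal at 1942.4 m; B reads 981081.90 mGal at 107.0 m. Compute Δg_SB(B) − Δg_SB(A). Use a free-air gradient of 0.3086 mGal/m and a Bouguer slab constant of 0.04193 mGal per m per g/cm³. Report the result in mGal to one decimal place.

-7.6

Δg_SB(A) = 980667.78 − 980994.49 + 0.3086×1942.4 − 0.04193×1.88×1942.4 = 119.60 mGal
Δg_SB(B) = 981081.90 − 980994.49 + 0.3086×107.0 − 0.04193×1.88×107.0 = 112.00 mGal
Difference = 112.00 − (119.60) = -7.60 mGal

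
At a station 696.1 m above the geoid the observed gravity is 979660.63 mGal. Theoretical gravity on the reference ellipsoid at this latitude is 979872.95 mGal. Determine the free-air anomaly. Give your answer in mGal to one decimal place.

Free-air correction = 0.3086 × 696.1 = 214.82 mGal
Free-air anomaly = 979660.63 − 979872.95 + (214.82) = 2.50 mGal

2.5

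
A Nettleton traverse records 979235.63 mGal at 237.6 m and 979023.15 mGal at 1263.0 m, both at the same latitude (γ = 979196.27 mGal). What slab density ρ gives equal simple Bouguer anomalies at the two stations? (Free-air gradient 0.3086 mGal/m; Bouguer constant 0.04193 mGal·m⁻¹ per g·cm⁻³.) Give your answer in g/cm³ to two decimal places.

2.42

Δg_obs = 979023.15 − 979235.63 = -212.48 mGal over Δh = 1263.0 − 237.6 = 1025.4 m
Equal Bouguer anomalies ⇒ Δg_obs + (0.3086 − 0.04193ρ)·Δh = 0
0.3086 − 0.04193ρ = −Δg_obs/Δh = 0.20722
ρ = (0.3086 − 0.20722) / 0.04193 = 2.42 g/cm³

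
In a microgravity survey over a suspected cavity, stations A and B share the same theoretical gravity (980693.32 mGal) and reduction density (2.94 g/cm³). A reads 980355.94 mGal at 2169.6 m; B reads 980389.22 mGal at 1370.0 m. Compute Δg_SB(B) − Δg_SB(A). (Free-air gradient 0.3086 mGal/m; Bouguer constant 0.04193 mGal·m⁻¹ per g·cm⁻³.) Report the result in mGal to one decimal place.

Δg_SB(A) = 980355.94 − 980693.32 + 0.3086×2169.6 − 0.04193×2.94×2169.6 = 64.70 mGal
Δg_SB(B) = 980389.22 − 980693.32 + 0.3086×1370.0 − 0.04193×2.94×1370.0 = -50.20 mGal
Difference = -50.20 − (64.70) = -114.90 mGal

-114.9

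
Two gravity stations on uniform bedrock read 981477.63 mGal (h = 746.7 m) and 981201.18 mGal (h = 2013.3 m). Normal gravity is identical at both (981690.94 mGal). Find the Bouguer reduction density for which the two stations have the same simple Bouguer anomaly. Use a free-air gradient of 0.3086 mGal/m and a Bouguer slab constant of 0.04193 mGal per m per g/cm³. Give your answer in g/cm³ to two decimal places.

2.15

Δg_obs = 981201.18 − 981477.63 = -276.45 mGal over Δh = 2013.3 − 746.7 = 1266.6 m
Equal Bouguer anomalies ⇒ Δg_obs + (0.3086 − 0.04193ρ)·Δh = 0
0.3086 − 0.04193ρ = −Δg_obs/Δh = 0.21826
ρ = (0.3086 − 0.21826) / 0.04193 = 2.15 g/cm³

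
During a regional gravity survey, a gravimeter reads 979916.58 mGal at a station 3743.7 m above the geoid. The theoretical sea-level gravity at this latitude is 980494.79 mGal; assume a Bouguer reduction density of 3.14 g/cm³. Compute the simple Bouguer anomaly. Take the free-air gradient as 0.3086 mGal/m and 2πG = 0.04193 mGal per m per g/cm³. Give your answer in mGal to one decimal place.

Free-air correction = 0.3086 × 3743.7 = 1155.31 mGal
Free-air anomaly = 979916.58 − 980494.79 + (1155.31) = 577.10 mGal
Bouguer slab correction = 0.04193 × 3.14 × 3743.7 = 492.90 mGal
Simple Bouguer anomaly = 577.10 − (492.90) = 84.20 mGal

84.2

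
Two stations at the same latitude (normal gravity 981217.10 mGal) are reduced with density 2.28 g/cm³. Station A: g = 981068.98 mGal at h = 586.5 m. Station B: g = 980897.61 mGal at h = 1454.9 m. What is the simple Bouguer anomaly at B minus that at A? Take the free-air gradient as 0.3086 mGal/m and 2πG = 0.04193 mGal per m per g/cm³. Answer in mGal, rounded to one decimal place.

Δg_SB(A) = 981068.98 − 981217.10 + 0.3086×586.5 − 0.04193×2.28×586.5 = -23.20 mGal
Δg_SB(B) = 980897.61 − 981217.10 + 0.3086×1454.9 − 0.04193×2.28×1454.9 = -9.60 mGal
Difference = -9.60 − (-23.20) = 13.60 mGal

13.6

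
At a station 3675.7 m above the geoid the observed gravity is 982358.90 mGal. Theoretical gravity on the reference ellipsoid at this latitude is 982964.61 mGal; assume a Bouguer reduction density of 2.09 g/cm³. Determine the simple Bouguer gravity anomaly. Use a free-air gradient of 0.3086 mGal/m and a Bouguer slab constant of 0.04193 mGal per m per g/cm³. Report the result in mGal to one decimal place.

206.5

Free-air correction = 0.3086 × 3675.7 = 1134.32 mGal
Free-air anomaly = 982358.90 − 982964.61 + (1134.32) = 528.61 mGal
Bouguer slab correction = 0.04193 × 2.09 × 3675.7 = 322.12 mGal
Simple Bouguer anomaly = 528.61 − (322.12) = 206.49 mGal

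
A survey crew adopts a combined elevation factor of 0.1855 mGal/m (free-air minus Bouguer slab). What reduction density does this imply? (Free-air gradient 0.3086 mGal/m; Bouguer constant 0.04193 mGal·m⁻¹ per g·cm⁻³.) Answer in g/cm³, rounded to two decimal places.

2.94

0.1855 = 0.3086 − 0.04193 × ρ
ρ = (0.3086 − 0.1855) / 0.04193 = 2.94 g/cm³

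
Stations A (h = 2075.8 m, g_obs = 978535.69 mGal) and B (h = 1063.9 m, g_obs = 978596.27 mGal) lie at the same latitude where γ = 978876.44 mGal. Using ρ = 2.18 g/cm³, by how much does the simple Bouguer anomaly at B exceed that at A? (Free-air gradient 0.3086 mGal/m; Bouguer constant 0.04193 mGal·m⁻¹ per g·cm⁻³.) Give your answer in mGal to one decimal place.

-159.2

Δg_SB(A) = 978535.69 − 978876.44 + 0.3086×2075.8 − 0.04193×2.18×2075.8 = 110.10 mGal
Δg_SB(B) = 978596.27 − 978876.44 + 0.3086×1063.9 − 0.04193×2.18×1063.9 = -49.10 mGal
Difference = -49.10 − (110.10) = -159.20 mGal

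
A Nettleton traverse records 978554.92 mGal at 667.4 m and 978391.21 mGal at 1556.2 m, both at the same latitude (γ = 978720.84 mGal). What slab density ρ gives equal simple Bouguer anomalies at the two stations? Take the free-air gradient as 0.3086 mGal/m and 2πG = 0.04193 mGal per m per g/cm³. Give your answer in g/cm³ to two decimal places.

Δg_obs = 978391.21 − 978554.92 = -163.71 mGal over Δh = 1556.2 − 667.4 = 888.8 m
Equal Bouguer anomalies ⇒ Δg_obs + (0.3086 − 0.04193ρ)·Δh = 0
0.3086 − 0.04193ρ = −Δg_obs/Δh = 0.18419
ρ = (0.3086 − 0.18419) / 0.04193 = 2.97 g/cm³

2.97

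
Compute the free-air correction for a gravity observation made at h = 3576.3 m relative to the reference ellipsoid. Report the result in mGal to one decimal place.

1103.6

Free-air correction = 0.3086 × 3576.3 = 1103.6 mGal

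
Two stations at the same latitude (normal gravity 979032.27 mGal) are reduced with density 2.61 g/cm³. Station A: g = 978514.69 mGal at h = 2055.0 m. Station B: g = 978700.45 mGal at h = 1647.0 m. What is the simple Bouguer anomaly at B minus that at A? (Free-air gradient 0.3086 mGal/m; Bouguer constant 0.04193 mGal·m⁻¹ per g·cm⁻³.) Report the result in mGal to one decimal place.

Δg_SB(A) = 978514.69 − 979032.27 + 0.3086×2055.0 − 0.04193×2.61×2055.0 = -108.30 mGal
Δg_SB(B) = 978700.45 − 979032.27 + 0.3086×1647.0 − 0.04193×2.61×1647.0 = -3.80 mGal
Difference = -3.80 − (-108.30) = 104.50 mGal

104.5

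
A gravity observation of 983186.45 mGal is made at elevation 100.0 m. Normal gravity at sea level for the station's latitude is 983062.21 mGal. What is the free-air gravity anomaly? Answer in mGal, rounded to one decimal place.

155.1

Free-air correction = 0.3086 × 100.0 = 30.86 mGal
Free-air anomaly = 983186.45 − 983062.21 + (30.86) = 155.10 mGal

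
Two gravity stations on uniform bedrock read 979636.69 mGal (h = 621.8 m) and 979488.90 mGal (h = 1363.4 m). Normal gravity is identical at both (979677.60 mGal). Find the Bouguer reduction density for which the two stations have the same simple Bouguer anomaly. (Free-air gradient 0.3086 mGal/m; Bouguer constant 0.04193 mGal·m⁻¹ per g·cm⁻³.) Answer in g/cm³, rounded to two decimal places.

2.61

Δg_obs = 979488.90 − 979636.69 = -147.79 mGal over Δh = 1363.4 − 621.8 = 741.6 m
Equal Bouguer anomalies ⇒ Δg_obs + (0.3086 − 0.04193ρ)·Δh = 0
0.3086 − 0.04193ρ = −Δg_obs/Δh = 0.19929
ρ = (0.3086 − 0.19929) / 0.04193 = 2.61 g/cm³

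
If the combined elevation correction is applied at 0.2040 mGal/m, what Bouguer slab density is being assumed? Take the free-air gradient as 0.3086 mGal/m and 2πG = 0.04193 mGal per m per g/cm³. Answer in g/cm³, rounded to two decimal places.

2.49

0.2040 = 0.3086 − 0.04193 × ρ
ρ = (0.3086 − 0.2040) / 0.04193 = 2.49 g/cm³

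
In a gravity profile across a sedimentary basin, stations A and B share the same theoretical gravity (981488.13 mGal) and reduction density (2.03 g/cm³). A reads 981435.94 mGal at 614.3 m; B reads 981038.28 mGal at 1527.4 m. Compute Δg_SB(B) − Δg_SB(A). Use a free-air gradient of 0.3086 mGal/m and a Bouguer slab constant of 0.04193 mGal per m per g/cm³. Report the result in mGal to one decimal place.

-193.6

Δg_SB(A) = 981435.94 − 981488.13 + 0.3086×614.3 − 0.04193×2.03×614.3 = 85.10 mGal
Δg_SB(B) = 981038.28 − 981488.13 + 0.3086×1527.4 − 0.04193×2.03×1527.4 = -108.50 mGal
Difference = -108.50 − (85.10) = -193.60 mGal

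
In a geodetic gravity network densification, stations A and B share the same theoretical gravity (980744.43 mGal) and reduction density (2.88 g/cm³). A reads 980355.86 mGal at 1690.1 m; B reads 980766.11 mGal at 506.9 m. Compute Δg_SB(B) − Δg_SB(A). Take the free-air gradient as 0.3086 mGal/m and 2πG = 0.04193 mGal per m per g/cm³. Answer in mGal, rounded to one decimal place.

Δg_SB(A) = 980355.86 − 980744.43 + 0.3086×1690.1 − 0.04193×2.88×1690.1 = -71.10 mGal
Δg_SB(B) = 980766.11 − 980744.43 + 0.3086×506.9 − 0.04193×2.88×506.9 = 116.90 mGal
Difference = 116.90 − (-71.10) = 188.00 mGal

188.0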